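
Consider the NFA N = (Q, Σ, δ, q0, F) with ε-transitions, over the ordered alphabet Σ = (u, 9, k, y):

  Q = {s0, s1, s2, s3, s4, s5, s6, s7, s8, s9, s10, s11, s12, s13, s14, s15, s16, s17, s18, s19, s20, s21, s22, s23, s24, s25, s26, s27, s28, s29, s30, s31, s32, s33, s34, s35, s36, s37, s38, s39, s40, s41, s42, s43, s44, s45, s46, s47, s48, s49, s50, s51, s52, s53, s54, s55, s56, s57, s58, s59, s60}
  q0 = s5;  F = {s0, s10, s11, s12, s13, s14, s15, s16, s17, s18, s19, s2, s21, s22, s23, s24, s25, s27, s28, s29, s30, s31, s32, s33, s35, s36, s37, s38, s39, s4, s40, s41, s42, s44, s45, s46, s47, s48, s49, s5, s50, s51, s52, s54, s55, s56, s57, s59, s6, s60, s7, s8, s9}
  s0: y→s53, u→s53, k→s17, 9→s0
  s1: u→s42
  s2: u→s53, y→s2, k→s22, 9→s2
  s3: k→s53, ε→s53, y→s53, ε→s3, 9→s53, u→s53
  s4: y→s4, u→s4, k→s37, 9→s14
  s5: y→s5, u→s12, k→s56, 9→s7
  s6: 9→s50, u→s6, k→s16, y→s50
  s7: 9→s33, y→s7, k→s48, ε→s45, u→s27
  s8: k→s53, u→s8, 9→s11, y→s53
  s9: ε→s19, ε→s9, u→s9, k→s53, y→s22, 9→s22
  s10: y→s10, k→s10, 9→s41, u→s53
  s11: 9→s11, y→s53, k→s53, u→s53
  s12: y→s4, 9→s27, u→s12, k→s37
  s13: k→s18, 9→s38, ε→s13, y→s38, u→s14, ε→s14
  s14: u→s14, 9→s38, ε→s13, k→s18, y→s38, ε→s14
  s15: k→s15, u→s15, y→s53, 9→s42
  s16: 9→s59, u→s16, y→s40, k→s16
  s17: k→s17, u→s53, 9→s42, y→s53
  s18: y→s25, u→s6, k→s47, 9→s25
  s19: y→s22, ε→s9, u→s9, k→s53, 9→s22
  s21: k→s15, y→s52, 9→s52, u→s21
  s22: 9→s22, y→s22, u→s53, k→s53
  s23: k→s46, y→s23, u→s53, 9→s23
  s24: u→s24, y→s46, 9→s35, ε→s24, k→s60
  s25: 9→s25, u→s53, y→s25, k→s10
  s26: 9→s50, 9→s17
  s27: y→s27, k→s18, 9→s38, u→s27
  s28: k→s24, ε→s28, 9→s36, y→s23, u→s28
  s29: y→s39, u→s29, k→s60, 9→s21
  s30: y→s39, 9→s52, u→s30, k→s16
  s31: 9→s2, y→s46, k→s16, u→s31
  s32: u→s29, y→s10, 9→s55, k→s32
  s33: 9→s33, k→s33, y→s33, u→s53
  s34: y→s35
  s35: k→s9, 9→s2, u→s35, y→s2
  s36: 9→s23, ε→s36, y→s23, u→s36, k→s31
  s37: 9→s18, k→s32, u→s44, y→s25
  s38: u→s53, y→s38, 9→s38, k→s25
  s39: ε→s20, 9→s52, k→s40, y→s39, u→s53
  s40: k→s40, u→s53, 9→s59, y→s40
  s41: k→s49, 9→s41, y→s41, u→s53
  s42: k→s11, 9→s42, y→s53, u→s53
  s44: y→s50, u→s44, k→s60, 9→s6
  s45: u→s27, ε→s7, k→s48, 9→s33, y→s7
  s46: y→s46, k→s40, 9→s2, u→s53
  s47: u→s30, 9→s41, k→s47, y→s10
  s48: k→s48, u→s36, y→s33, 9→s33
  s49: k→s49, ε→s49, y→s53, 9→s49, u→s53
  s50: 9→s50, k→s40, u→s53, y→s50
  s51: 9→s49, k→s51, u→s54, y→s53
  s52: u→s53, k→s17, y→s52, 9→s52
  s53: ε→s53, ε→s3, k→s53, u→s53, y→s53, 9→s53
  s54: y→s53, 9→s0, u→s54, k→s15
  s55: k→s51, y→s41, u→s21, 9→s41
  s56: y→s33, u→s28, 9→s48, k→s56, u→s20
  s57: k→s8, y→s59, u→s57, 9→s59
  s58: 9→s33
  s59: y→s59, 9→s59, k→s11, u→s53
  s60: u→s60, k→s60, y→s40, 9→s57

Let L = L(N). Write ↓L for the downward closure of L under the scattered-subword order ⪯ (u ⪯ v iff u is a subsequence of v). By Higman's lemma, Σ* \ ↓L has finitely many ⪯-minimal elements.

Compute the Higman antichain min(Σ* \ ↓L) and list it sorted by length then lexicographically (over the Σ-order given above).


|Q|=61, |F|=53, |δ|=244 (18 ε).
min D↑ (51 st, q0=0, F={16}): 0:u→1,9→2,k→3,y→0 1:u→1,9→4,k→5,y→6 2:u→4,9→7,k→8,y→2 3:u→9,9→8,k→3,y→7 4:u→4,9→10,k→11,y→4 5:u→12,9→11,k→13,y→14 6:u→6,9→15,k→5,y→6 7:u→16,9→7,k→7,y→7 8:u→17,9→7,k→8,y→7 9:u→9,9→17,k→18,y→19 10:u→16,9→10,k→14,y→10 11:u→20,9→14,k→21,y→14 12:u→12,9→20,k→22,y→23 13:u→24,9→25,k→13,y→26 14:u→16,9→14,k→26,y→14 15:u→15,9→10,k→11,y→10 16:u→16,9→16,k→16,y→16 17:u→17,9→19,k→27,y→19 18:u→18,9→28,k→22,y→29 19:u→16,9→19,k→29,y→19 20:u→20,9→23,k→30,y→23 21:u→31,9→32,k→21,y→26 22:u→22,9→33,k→22,y→34 23:u→16,9→23,k→34,y→23 24:u→24,9→35,k→22,y→36 25:u→35,9→32,k→37,y→32 26:u→16,9→32,k→26,y→26 27:u→27,9→38,k→30,y→29 28:u→28,9→38,k→39,y→38 29:u→16,9→38,k→34,y→29 30:u→30,9→40,k→30,y→34 31:u→31,9→41,k→30,y→36 32:u→16,9→32,k→42,y→32 33:u→33,9→40,k→43,y→40 34:u→16,9→40,k→34,y→34 35:u→35,9→41,k→44,y→41 36:u→16,9→41,k→34,y→36 37:u→45,9→42,k→37,y→16 38:u→16,9→38,k→46,y→38 39:u→39,9→46,k→16,y→46 40:u→16,9→40,k→47,y→40 41:u→16,9→41,k→48,y→41 42:u→16,9→42,k→42,y→16 43:u→43,9→47,k→16,y→16 44:u→44,9→49,k→44,y→16 45:u→45,9→50,k→44,y→16 46:u→16,9→46,k→16,y→46 47:u→16,9→47,k→16,y→16 48:u→16,9→49,k→48,y→16 49:u→16,9→49,k→47,y→16 50:u→16,9→50,k→48,y→16 (ε-aug+det+¬).
'99u': run [56, 45, 20, 2] end={s3,s53} rej; 3/3 single-dels accept.
'kyu': N↓-sim [56, 47, 20, 2] end={s3,s53} ∉↓L; 3/3 single-dels accept.
'uy9yu': run [56, 50, 42, 35, 20, 2] end={s3,s53} ∉↓L; 5/5 single-dels accept.
'ukk9ky': N↓-sim [56, 50, 41, 30, 18, 11, 2] end={s3,s53} ∉↓L; 6/6 deletions ∈↓L.
'kuk9kk': N↓-sim [56, 47, 34, 20, 12, 7, 2] end={s3,s53} ∉↓L; 6/6 single-dels accept.
5 obstructions.

min(Σ*\↓L) = [99u, kyu, uy9yu, ukk9ky, kuk9kk].


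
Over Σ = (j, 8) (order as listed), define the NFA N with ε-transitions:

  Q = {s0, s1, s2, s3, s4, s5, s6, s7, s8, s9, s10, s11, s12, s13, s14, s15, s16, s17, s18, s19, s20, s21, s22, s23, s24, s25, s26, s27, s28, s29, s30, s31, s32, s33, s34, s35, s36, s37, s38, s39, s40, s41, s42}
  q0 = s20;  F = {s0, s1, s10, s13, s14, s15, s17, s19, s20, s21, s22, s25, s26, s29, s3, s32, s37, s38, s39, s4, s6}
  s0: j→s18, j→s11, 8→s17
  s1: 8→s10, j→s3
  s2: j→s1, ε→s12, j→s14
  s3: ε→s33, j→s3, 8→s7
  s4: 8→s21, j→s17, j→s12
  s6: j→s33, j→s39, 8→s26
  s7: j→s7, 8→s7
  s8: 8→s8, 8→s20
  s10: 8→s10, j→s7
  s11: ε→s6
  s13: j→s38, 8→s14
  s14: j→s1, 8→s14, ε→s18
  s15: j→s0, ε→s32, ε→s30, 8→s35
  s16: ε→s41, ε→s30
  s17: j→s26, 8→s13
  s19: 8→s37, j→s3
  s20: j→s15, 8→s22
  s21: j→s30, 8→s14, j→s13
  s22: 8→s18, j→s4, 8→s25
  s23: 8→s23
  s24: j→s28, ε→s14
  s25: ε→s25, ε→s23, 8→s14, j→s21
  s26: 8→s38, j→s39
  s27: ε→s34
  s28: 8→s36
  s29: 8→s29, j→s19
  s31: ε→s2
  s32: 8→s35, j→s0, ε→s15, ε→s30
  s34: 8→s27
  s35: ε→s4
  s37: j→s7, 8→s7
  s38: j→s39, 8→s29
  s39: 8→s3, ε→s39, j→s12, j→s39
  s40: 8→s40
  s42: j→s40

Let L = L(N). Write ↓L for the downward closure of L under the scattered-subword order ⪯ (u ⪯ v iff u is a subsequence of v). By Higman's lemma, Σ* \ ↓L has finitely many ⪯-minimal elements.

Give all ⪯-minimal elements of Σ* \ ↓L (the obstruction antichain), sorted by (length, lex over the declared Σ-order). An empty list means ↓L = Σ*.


|Q|=43, |F|=21, |δ|=77 (17 ε).
min D↑ (21 st, q0=0, F={17}): 0:j→1,8→2 1:j→3,8→4 2:j→4,8→5 3:j→6,8→7 4:j→7,8→8 5:j→8,8→9 6:j→10,8→11 7:j→11,8→12 8:j→12,8→9 9:j→13,8→9 10:j→10,8→14 11:j→10,8→15 12:j→15,8→9 13:j→14,8→16 14:j→14,8→17 15:j→10,8→18 16:j→17,8→16 17:j→17,8→17 18:j→19,8→18 19:j→14,8→20 20:j→17,8→17 (ε-aug+det+¬).
'jjjj88': N↓-sim [29, 25, 20, 15, 7, 4, 1] end={s7} ∉↓L; 6/6 del acc.
'888jj8': N↓-sim [29, 23, 18, 11, 7, 3, 1] end={s7} — reject; 6/6 single-dels accept.
'888j8j': run [29, 23, 18, 11, 7, 3, 1] end={s7} rej; 6/6 del acc.
3 minimals (antichain).

min(Σ*\↓L) = [jjjj88, 888jj8, 888j8j].


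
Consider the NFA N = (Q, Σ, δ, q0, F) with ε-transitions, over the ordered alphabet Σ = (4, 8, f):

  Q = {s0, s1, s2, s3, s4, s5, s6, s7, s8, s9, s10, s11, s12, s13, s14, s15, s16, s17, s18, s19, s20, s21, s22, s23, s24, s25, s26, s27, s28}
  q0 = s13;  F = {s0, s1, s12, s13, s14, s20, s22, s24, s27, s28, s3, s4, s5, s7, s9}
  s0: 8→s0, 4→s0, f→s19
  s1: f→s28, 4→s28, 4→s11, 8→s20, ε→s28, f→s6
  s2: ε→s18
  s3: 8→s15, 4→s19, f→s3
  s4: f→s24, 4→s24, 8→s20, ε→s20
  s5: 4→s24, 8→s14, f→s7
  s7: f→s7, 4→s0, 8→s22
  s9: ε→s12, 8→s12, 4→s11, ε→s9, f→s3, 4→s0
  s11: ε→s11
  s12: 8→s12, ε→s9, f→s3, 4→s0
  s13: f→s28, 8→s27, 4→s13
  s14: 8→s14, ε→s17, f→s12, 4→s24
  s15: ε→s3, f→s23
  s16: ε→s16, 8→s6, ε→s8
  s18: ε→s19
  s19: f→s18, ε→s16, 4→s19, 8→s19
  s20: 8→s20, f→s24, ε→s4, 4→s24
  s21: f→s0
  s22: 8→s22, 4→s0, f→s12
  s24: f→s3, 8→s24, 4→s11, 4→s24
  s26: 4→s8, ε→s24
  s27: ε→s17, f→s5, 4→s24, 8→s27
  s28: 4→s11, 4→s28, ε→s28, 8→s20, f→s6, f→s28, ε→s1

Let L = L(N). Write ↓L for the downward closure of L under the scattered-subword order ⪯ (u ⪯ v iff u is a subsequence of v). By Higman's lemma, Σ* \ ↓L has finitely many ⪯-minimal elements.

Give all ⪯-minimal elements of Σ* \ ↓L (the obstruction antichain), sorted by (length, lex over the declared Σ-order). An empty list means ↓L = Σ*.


|Q|=29, |F|=15, |δ|=76 (18 ε).
min D↑ (13 st, q0=0, F={9}): 0:4→0,8→1,f→2 1:4→3,8→1,f→4 2:4→2,8→5,f→2 3:4→3,8→3,f→6 4:4→3,8→7,f→8 5:4→3,8→5,f→3 6:4→9,8→6,f→6 7:4→3,8→7,f→10 8:4→11,8→12,f→8 9:4→9,8→9,f→9 10:4→11,8→10,f→6 11:4→11,8→11,f→9 12:4→11,8→12,f→10.
'84f4': N↓-sim [24, 21, 11, 8, 5] end={s16,s18,s19,s6,s8} — reject; 4/4 del acc.
'8ff4f': run [24, 21, 18, 14, 7, 5] end={s16,s18,s19,s6,s8} — reject; 5/5 single-dels accept.
'f8ff4': N↓-sim [24, 22, 18, 13, 8, 5] end={s16,s18,s19,s6,s8} rej; 5/5 single-dels accept.
3 minimals (antichain).

min(Σ*\↓L) = [84f4, 8ff4f, f8ff4].


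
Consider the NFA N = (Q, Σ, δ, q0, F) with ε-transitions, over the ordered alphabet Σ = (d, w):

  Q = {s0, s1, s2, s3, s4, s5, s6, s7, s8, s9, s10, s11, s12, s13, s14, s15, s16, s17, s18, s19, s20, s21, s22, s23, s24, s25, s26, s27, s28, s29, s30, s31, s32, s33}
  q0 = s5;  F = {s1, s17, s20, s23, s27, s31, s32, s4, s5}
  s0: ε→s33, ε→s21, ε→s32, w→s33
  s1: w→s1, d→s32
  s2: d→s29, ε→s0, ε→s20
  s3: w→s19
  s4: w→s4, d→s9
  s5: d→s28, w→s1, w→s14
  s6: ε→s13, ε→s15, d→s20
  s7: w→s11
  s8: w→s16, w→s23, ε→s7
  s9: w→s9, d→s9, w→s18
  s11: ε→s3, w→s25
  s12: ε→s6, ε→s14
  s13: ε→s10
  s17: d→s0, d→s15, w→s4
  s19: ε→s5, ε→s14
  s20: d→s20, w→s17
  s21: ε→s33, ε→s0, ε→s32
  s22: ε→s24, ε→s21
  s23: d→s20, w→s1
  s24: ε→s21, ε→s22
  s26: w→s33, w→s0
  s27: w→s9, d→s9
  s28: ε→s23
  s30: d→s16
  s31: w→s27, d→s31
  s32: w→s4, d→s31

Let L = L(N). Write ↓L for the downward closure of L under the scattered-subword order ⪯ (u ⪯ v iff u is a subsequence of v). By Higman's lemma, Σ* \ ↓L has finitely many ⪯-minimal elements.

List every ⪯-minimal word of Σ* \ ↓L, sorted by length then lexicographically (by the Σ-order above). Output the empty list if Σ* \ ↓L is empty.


|Q|=34, |F|=9, |δ|=56 (22 ε).
min D↑ (10 st, q0=0, F={9}): 0:d→1,w→2 1:d→3,w→2 2:d→4,w→2 3:d→3,w→5 4:d→6,w→7 5:d→4,w→7 6:d→6,w→8 7:d→9,w→7 8:d→9,w→9 9:d→9,w→9.
'wdwd': |S_i|=[17, 13, 10, 5, 2] end={s18,s9} — reject; 4/4 single-dels accept.
'ddwwd': N↓-sim [17, 15, 12, 11, 5, 2] end={s18,s9} ∉↓L; 5/5 single-dels accept.
'wddww': N↓-sim [17, 13, 10, 4, 3, 2] end={s18,s9} ∉↓L; 5/5 del acc.
3 words, ⪯-incomp.

Antichain: [wdwd, ddwwd, wddww].


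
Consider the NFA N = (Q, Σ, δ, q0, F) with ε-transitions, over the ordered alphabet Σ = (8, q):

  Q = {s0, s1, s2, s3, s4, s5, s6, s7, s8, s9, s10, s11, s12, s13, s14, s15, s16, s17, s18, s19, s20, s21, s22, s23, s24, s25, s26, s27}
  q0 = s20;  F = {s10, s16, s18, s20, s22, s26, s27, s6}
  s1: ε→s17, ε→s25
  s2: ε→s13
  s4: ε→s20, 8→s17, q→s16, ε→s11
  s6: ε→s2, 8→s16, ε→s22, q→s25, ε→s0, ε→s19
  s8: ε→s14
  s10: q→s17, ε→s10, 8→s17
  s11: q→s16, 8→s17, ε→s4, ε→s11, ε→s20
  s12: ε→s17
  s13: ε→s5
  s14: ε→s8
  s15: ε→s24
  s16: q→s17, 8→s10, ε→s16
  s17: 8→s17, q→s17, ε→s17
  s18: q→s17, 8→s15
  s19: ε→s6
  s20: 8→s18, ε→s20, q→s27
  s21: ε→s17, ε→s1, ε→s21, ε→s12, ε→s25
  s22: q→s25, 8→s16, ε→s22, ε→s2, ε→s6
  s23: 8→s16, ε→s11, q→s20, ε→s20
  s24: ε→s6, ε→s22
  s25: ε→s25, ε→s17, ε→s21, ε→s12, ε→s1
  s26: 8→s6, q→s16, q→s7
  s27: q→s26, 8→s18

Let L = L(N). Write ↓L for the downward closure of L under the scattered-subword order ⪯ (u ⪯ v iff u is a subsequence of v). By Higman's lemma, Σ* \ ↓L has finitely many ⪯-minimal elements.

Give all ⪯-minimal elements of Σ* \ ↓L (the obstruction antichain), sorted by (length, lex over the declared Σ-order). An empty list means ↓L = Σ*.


|Q|=28, |F|=8, |δ|=64 (39 ε).
min D↑ (8 st, q0=0, F={4}): 0:8→1,q→2 1:8→3,q→4 2:8→1,q→5 3:8→6,q→4 4:8→4,q→4 5:8→3,q→6 6:8→7,q→4 7:8→4,q→4 (ε-aug+det+¬).
'8q': N↓-sim [21, 17, 5] end={s1,s12,s17,s21,s25} — reject; 2/2 del acc.
'qqqq': run [21, 20, 16, 8, 1] end={s17} ∉↓L; 4/4 deletions ∈↓L.
'88888': |S_i|=[21, 17, 16, 3, 2, 1] end={s17} — reject; 5/5 single-dels accept.
'qqq88': run [21, 20, 16, 8, 2, 1] end={s17} — reject; 5/5 del acc.
'qq8888': |S_i|=[21, 20, 16, 14, 3, 2, 1] end={s17} rej; 6/6 del acc.
5 minimals (antichain).

A = [8q, qqqq, 88888, qqq88, qq8888].


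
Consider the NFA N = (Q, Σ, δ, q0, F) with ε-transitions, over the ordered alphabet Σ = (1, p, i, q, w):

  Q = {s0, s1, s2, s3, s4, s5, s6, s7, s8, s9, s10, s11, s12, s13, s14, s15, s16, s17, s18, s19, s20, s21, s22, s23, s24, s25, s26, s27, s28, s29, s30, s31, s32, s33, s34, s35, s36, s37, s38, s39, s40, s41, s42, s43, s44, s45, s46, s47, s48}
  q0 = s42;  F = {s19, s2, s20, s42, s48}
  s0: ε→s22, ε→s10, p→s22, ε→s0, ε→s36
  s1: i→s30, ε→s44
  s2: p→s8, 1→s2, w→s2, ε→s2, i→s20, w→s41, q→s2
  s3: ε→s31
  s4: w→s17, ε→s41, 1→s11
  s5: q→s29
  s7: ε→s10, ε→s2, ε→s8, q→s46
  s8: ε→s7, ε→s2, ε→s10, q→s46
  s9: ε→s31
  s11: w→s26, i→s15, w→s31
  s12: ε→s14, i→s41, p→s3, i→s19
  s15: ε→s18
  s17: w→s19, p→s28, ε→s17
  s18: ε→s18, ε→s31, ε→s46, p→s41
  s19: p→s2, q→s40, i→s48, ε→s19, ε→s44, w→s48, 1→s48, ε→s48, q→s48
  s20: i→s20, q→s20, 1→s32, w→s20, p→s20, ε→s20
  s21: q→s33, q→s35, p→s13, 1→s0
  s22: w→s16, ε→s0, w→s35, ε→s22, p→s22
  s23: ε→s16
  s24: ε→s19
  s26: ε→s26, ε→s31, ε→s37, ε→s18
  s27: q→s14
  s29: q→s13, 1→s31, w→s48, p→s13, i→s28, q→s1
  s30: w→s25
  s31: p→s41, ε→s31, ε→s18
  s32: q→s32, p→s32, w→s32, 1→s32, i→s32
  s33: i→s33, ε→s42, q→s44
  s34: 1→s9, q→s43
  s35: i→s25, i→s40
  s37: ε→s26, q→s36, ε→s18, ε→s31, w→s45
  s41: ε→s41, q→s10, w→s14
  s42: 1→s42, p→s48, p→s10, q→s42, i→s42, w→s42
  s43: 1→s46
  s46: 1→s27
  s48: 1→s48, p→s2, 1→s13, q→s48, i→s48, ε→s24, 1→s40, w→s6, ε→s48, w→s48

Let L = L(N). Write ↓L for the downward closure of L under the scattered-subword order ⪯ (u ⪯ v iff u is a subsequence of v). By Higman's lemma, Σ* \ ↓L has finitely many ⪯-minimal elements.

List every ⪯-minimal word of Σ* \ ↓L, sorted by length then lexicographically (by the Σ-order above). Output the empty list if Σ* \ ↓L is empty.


Antichain: [ppi1].

|Q|=49, |F|=5, |δ|=122 (42 ε).
min D↑ (5 st, q0=0, F={4}): 0:1→0,p→1,i→0,q→0,w→0 1:1→1,p→2,i→1,q→1,w→1 2:1→2,p→2,i→3,q→2,w→2 3:1→4,p→3,i→3,q→3,w→3 4:1→4,p→4,i→4,q→4,w→4.
'ppi1': N↓-sim [18, 17, 10, 2, 1] end={s32} rej; 4/4 single-dels accept.
1 words, ⪯-incomp.


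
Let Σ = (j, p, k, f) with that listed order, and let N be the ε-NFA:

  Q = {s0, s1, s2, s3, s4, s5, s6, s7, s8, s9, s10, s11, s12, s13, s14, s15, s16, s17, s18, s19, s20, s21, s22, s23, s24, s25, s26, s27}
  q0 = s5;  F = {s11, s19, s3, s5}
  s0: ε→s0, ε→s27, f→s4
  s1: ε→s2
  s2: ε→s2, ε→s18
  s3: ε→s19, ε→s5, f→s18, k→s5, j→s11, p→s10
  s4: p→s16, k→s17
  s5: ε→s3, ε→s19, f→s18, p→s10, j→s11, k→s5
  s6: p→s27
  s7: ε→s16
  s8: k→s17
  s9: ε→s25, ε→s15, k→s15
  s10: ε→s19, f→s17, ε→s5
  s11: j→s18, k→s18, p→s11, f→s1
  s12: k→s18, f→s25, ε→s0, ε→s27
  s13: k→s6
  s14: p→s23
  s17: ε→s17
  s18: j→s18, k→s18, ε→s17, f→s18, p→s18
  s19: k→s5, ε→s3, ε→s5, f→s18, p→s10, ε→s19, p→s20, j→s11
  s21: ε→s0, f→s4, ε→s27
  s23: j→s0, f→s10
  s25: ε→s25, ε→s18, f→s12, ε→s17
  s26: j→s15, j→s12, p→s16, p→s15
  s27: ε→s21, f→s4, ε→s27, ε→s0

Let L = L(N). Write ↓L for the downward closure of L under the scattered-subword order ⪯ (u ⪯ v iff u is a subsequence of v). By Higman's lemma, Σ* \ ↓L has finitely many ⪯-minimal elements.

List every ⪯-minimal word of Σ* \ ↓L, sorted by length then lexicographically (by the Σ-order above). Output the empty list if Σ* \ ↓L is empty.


|Q|=28, |F|=4, |δ|=70 (29 ε).
min D↑ (3 st, q0=0, F={2}): 0:j→1,p→0,k→0,f→2 1:j→2,p→1,k→2,f→2 2:j→2,p→2,k→2,f→2.
'f': N↓-sim [10, 4] end={s1,s17,s18,s2} — reject; 1/1 del acc.
'jj': |S_i|=[10, 5, 2] end={s17,s18} ∉↓L; 2/2 deletions ∈↓L.
'jk': N↓-sim [10, 5, 2] end={s17,s18} — reject; 2/2 single-dels accept.
3 obstructions.

min(Σ*\↓L) = [f, jj, jk].


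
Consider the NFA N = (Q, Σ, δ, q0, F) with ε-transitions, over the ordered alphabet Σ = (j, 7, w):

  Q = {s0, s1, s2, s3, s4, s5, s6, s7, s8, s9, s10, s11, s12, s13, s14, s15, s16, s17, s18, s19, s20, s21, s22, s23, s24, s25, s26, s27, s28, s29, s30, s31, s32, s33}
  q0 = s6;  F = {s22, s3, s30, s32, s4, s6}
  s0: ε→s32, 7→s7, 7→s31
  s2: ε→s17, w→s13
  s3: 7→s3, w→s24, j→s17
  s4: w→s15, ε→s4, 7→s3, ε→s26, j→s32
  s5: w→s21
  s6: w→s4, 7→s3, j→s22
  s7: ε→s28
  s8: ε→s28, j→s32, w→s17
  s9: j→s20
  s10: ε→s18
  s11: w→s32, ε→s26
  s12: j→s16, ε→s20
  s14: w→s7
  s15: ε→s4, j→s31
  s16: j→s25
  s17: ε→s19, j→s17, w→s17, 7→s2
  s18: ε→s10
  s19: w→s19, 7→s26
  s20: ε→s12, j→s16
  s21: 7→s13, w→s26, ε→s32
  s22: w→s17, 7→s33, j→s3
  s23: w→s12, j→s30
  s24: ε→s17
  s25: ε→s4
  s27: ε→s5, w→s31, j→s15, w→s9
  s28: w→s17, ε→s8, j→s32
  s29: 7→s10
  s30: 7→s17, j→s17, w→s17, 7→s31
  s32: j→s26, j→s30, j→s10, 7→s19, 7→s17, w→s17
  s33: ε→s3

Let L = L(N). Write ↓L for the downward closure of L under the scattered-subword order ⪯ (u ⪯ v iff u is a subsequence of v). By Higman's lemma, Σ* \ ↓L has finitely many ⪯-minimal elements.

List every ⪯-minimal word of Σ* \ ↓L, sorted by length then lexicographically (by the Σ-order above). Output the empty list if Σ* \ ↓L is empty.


Antichain: [jw, 7j, 7w, jjj, wj7].

|Q|=34, |F|=6, |δ|=69 (19 ε).
min D↑ (7 st, q0=0, F={4}): 0:j→1,7→2,w→3 1:j→2,7→2,w→4 2:j→4,7→2,w→4 3:j→5,7→2,w→3 4:j→4,7→4,w→4 5:j→6,7→4,w→4 6:j→4,7→4,w→4.
'jw': |S_i|=[17, 14, 6] end={s13,s17,s19,s2,s24,s26} ∉↓L; 2/2 single-dels accept.
'7j': |S_i|=[17, 9, 5] end={s13,s17,s19,s2,s26} rej; 2/2 deletions ∈↓L.
'7w': |S_i|=[17, 9, 6] end={s13,s17,s19,s2,s24,s26} — reject; 2/2 deletions ∈↓L.
'jjj': run [17, 14, 11, 5] end={s13,s17,s19,s2,s26} ∉↓L; 3/3 deletions ∈↓L.
'wj7': run [17, 14, 10, 6] end={s13,s17,s19,s2,s26,s31} — reject; 3/3 del acc.
5 words, ⪯-incomp.


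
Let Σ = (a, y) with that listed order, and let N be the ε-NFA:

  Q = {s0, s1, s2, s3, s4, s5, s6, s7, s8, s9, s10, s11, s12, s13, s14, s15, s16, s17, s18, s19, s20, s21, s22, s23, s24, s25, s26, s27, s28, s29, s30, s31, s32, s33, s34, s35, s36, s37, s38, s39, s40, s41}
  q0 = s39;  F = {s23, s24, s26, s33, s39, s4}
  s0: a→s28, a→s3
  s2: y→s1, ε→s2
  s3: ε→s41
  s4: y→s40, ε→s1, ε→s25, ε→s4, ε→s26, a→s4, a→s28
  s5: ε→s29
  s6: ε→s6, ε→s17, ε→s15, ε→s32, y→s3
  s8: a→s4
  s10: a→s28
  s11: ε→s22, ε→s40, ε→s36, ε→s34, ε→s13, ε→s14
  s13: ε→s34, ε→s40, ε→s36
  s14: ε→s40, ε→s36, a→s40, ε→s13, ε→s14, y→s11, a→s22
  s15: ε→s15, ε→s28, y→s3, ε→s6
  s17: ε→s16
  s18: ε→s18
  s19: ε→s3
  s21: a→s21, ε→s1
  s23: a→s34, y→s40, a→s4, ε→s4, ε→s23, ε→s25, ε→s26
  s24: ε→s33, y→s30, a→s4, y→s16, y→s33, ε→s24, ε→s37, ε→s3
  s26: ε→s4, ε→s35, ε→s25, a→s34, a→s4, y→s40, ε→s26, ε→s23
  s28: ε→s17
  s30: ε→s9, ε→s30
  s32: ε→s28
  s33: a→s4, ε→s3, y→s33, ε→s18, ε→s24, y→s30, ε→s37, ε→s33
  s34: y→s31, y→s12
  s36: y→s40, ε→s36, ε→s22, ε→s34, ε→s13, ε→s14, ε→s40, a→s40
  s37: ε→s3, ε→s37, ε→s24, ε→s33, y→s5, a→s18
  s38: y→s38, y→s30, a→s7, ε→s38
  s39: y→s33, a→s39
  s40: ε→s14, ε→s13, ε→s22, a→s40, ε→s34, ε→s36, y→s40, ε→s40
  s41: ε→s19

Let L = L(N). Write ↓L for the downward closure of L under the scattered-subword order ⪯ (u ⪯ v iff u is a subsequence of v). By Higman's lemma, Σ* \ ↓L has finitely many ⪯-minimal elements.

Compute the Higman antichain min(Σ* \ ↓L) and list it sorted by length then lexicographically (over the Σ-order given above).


min(Σ*\↓L) = [yay].

|Q|=42, |F|=6, |δ|=111 (71 ε).
min D↑ (4 st, q0=0, F={3}): 0:a→0,y→1 1:a→2,y→1 2:a→2,y→3 3:a→3,y→3 (ε-aug+det+¬).
'yay': |S_i|=[30, 29, 19, 9] end={s11,s12,s13,s14,s22,s31,s34,s36,s40} rej; 3/3 deletions ∈↓L.
1 words, ⪯-incomp.


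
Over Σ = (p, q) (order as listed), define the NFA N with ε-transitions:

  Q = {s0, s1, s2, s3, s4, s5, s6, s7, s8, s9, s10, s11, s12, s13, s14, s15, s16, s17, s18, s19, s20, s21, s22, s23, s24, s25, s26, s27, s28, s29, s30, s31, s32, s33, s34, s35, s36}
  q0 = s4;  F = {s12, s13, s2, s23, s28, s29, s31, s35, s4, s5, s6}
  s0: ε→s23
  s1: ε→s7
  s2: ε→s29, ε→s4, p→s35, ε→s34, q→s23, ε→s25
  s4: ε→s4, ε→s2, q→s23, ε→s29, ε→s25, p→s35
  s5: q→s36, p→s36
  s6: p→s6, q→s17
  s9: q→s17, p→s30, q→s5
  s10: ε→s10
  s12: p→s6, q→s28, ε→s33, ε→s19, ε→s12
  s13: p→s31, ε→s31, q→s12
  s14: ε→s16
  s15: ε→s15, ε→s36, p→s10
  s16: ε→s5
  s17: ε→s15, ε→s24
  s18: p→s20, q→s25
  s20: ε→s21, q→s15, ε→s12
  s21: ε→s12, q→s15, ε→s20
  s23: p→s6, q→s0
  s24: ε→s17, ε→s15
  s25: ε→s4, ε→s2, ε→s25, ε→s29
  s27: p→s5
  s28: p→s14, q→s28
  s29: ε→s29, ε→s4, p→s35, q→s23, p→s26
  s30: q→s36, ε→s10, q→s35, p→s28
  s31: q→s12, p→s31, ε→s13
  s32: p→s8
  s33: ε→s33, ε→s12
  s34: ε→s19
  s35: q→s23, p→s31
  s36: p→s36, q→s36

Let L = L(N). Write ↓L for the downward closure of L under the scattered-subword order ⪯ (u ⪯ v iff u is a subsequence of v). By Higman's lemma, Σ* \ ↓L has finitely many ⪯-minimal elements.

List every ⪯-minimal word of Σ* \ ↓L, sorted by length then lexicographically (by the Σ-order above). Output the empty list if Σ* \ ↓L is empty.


min(Σ*\↓L) = [qpq, ppqqpp].

|Q|=37, |F|=11, |δ|=76 (38 ε).
min D↑ (9 st, q0=0, F={6}): 0:p→1,q→2 1:p→3,q→2 2:p→4,q→2 3:p→3,q→5 4:p→4,q→6 5:p→4,q→7 6:p→6,q→6 7:p→8,q→7 8:p→6,q→6.
'qpq': N↓-sim [24, 15, 9, 5] end={s10,s15,s17,s24,s36} rej; 3/3 deletions ∈↓L.
'ppqqpp': run [24, 19, 15, 13, 9, 5, 1] end={s36} — reject; 6/6 del acc.
2 obstructions.


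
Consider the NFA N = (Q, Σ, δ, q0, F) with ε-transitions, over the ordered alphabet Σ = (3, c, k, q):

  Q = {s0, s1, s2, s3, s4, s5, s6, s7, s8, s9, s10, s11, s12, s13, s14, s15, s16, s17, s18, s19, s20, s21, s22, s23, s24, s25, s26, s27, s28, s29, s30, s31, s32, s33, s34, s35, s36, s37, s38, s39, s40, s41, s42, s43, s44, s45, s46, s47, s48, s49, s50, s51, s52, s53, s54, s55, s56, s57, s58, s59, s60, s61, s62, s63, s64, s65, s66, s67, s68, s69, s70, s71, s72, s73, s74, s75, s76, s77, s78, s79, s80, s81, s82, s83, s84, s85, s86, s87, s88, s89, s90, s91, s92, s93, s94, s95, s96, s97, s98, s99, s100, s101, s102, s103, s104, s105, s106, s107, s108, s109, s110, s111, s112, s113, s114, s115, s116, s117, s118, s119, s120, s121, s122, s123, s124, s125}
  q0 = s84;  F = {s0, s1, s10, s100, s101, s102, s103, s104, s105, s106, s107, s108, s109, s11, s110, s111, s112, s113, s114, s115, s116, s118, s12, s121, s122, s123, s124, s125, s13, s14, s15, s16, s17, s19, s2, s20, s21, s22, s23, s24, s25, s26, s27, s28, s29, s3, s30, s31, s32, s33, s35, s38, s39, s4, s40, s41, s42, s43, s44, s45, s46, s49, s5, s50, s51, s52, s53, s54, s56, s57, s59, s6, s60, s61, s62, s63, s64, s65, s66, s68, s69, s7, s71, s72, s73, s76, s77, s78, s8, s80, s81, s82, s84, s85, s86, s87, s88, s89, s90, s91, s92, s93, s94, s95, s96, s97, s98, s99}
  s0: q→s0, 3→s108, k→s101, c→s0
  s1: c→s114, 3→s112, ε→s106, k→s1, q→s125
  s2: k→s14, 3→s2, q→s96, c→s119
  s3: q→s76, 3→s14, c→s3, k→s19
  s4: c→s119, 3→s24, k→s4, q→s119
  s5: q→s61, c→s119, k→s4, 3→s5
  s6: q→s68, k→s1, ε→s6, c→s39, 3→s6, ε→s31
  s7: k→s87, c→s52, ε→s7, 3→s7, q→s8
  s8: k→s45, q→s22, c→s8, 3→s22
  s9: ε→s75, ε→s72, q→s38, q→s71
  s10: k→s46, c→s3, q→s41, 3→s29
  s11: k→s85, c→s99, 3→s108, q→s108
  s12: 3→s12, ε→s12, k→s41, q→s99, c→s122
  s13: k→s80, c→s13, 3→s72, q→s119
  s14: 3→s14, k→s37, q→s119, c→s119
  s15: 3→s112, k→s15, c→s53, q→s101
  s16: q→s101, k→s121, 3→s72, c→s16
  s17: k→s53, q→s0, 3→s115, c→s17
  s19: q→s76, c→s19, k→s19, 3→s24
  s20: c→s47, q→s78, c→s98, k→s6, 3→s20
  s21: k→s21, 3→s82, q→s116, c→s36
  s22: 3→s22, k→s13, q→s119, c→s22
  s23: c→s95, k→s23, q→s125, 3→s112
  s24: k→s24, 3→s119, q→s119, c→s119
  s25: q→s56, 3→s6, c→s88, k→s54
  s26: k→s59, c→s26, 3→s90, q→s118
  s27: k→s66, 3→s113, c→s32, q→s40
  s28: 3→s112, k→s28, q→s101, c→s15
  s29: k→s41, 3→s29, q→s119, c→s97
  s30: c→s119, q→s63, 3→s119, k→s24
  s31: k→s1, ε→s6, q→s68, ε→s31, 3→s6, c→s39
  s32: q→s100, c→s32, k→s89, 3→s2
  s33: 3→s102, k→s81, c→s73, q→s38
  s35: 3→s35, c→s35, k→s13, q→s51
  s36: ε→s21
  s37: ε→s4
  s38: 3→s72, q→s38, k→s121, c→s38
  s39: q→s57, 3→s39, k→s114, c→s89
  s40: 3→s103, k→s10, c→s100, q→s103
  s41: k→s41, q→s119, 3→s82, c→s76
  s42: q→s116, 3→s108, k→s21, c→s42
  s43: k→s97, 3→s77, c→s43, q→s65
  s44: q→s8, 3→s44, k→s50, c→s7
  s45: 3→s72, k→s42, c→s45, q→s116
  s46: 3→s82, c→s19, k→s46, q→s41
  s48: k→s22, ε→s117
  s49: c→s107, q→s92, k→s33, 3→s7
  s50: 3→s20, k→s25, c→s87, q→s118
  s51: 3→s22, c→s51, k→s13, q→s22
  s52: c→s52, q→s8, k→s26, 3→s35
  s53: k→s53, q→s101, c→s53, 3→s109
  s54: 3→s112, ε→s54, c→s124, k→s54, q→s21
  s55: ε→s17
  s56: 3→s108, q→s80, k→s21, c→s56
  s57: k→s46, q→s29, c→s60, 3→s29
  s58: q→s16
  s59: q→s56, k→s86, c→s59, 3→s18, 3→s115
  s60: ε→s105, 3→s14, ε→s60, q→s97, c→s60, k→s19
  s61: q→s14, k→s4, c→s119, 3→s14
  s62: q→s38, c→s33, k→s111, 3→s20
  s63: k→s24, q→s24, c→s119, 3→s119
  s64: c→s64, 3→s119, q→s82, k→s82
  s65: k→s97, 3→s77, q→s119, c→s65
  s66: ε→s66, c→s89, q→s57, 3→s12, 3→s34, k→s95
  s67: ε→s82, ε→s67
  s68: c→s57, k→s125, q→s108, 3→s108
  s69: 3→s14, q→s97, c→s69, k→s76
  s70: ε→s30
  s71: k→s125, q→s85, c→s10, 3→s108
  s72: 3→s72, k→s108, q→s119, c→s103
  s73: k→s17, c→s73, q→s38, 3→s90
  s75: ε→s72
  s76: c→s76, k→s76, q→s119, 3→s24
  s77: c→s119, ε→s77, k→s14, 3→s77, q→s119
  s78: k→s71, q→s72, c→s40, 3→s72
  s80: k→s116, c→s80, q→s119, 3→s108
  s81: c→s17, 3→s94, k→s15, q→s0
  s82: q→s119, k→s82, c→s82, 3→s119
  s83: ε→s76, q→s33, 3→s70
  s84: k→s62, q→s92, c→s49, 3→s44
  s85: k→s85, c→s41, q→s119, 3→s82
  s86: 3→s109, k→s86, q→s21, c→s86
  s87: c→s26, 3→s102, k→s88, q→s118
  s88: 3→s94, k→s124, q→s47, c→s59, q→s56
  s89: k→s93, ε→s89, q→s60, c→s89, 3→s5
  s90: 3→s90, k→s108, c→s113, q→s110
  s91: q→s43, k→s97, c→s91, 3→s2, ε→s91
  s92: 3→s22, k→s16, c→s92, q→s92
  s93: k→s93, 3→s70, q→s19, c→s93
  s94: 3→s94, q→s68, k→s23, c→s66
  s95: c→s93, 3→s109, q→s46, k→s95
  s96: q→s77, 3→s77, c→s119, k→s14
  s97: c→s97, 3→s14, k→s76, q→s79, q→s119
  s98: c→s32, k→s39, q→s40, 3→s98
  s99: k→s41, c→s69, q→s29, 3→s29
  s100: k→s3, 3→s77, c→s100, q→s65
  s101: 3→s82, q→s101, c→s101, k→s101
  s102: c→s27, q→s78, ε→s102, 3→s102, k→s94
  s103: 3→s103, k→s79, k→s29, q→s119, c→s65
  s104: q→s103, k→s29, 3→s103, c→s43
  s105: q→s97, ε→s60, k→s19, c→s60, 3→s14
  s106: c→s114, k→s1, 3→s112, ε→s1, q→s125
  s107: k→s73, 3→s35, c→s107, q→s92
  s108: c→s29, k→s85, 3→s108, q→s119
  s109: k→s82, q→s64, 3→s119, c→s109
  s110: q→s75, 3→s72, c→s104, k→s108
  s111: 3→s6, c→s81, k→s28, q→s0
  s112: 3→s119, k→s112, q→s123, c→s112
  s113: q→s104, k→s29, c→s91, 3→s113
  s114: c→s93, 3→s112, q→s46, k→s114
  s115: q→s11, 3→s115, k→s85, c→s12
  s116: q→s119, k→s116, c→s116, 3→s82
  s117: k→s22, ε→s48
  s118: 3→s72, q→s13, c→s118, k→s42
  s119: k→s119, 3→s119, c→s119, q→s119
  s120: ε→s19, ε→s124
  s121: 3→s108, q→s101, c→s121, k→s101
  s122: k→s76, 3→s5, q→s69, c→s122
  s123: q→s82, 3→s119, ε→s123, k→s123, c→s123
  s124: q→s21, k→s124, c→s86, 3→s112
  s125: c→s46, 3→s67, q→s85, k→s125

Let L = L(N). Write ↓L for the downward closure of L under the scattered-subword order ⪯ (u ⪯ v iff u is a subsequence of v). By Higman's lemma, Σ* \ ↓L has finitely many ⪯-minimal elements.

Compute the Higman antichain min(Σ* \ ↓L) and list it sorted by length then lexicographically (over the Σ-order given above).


|Q|=126, |F|=108, |δ|=481 (32 ε).
min D↑ (106 st, q0=0, F={32}): 0:3→1,c→2,k→3,q→4 1:3→1,c→5,k→6,q→7 2:3→5,c→8,k→9,q→4 3:3→10,c→9,k→11,q→12 4:3→13,c→4,k→14,q→4 5:3→5,c→15,k→16,q→7 6:3→10,c→16,k→17,q→18 7:3→13,c→7,k→19,q→13 8:3→20,c→8,k→21,q→4 9:3→22,c→21,k→23,q→12 10:3→10,c→24,k→25,q→26 11:3→25,c→23,k→27,q→28 12:3→29,c→12,k→30,q→12 13:3→13,c→13,k→31,q→32 14:3→29,c→14,k→30,q→33 15:3→20,c→15,k→34,q→7 16:3→22,c→34,k→35,q→18 17:3→25,c→35,k→36,q→37 18:3→29,c→18,k→38,q→31 19:3→29,c→19,k→38,q→39 20:3→20,c→20,k→31,q→40 21:3→41,c→21,k→42,q→12 22:3→22,c→43,k→44,q→26 23:3→44,c→42,k→45,q→28 24:3→24,c→46,k→47,q→48 25:3→25,c→47,k→49,q→50 26:3→29,c→48,k→51,q→29 27:3→52,c→45,k→27,q→33 28:3→53,c→28,k→33,q→28 29:3→29,c→54,k→53,q→32 30:3→53,c→30,k→33,q→33 31:3→29,c→31,k→55,q→32 32:3→32,c→32,k→32,q→32 33:3→56,c→33,k→33,q→33 34:3→41,c→34,k→57,q→18 35:3→44,c→57,k→58,q→37 36:3→52,c→58,k→36,q→59 37:3→53,c→37,k→59,q→55 38:3→53,c→38,k→59,q→39 39:3→56,c→39,k→39,q→32 40:3→13,c→40,k→31,q→13 41:3→41,c→60,k→53,q→61 42:3→62,c→42,k→63,q→28 43:3→60,c→46,k→64,q→48 44:3→44,c→64,k→65,q→50 45:3→52,c→63,k→45,q→33 46:3→66,c→46,k→67,q→68 47:3→47,c→67,k→69,q→70 48:3→54,c→68,k→71,q→54 49:3→52,c→69,k→49,q→72 50:3→53,c→70,k→72,q→53 51:3→53,c→71,k→72,q→73 52:3→32,c→52,k→52,q→74 53:3→53,c→75,k→73,q→32 54:3→54,c→76,k→75,q→32 55:3→53,c→55,k→39,q→32 56:3→32,c→56,k→56,q→32 57:3→62,c→57,k→77,q→37 58:3→52,c→77,k→58,q→59 59:3→56,c→59,k→59,q→39 60:3→60,c→78,k→75,q→79 61:3→29,c→79,k→53,q→29 62:3→62,c→80,k→73,q→81 63:3→82,c→63,k→63,q→33 64:3→80,c→67,k→83,q→70 65:3→52,c→83,k→65,q→72 66:3→66,c→32,k→84,q→85 67:3→86,c→67,k→87,q→88 68:3→89,c→68,k→90,q→76 69:3→52,c→87,k→69,q→91 70:3→75,c→88,k→91,q→75 71:3→75,c→90,k→91,q→92 72:3→56,c→91,k→72,q→73 73:3→56,c→92,k→73,q→32 74:3→32,c→74,k→74,q→56 75:3→75,c→93,k→92,q→32 76:3→89,c→76,k→93,q→32 77:3→82,c→77,k→77,q→59 78:3→66,c→78,k→93,q→94 79:3→54,c→94,k→75,q→54 80:3→80,c→95,k→92,q→96 81:3→53,c→96,k→73,q→53 82:3→32,c→82,k→56,q→97 83:3→82,c→87,k→83,q→91 84:3→84,c→32,k→98,q→32 85:3→89,c→32,k→84,q→89 86:3→86,c→32,k→98,q→99 87:3→100,c→87,k→87,q→101 88:3→84,c→88,k→101,q→93 89:3→89,c→32,k→84,q→32 90:3→84,c→90,k→101,q→102 91:3→56,c→101,k→91,q→92 92:3→56,c→102,k→92,q→32 93:3→84,c→93,k→102,q→32 94:3→89,c→94,k→93,q→76 95:3→86,c→95,k→102,q→103 96:3→75,c→103,k→92,q→75 97:3→32,c→97,k→56,q→56 98:3→104,c→32,k→98,q→32 99:3→84,c→32,k→98,q→84 100:3→32,c→32,k→104,q→105 101:3→104,c→101,k→101,q→102 102:3→104,c→102,k→102,q→32 103:3→84,c→103,k→102,q→93 104:3→32,c→32,k→104,q→32 105:3→32,c→32,k→104,q→104 (ε-aug+det+¬).
'q3q': N↓-sim [118, 62, 22, 2] end={s119,s79} rej; 3/3 single-dels accept.
'3qqq': |S_i|=[118, 100, 56, 22, 2] end={s119,s79} ∉↓L; 4/4 del acc.
'cc3kq': |S_i|=[118, 105, 85, 47, 20, 2] end={s119,s79} rej; 5/5 deletions ∈↓L.
'kkk33': N↓-sim [118, 107, 75, 35, 11, 1] end={s119} rej; 5/5 single-dels accept.
'qkq33': |S_i|=[118, 62, 35, 9, 3, 1] end={s119} ∉↓L; 5/5 del acc.
'k3cc3c': |S_i|=[118, 107, 75, 53, 34, 13, 1] end={s119} rej; 6/6 del acc.
6 obstructions.

min(Σ*\↓L) = [q3q, 3qqq, cc3kq, kkk33, qkq33, k3cc3c].


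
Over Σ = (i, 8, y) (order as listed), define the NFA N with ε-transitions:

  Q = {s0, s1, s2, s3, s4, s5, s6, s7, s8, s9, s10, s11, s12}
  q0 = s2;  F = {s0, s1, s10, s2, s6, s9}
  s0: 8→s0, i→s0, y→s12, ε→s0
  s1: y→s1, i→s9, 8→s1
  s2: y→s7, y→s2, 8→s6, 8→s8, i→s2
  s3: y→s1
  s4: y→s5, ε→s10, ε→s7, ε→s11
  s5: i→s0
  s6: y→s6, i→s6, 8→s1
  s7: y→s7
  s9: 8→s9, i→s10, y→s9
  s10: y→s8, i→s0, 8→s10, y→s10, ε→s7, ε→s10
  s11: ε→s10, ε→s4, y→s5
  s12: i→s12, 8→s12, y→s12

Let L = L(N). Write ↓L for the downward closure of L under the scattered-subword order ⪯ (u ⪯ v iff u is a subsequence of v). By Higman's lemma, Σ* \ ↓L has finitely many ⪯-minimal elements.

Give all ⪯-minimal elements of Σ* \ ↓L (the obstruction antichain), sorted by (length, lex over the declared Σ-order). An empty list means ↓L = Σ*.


|Q|=13, |F|=6, |δ|=37 (8 ε).
min D↑ (7 st, q0=0, F={6}): 0:i→0,8→1,y→0 1:i→1,8→2,y→1 2:i→3,8→2,y→2 3:i→4,8→3,y→3 4:i→5,8→4,y→4 5:i→5,8→5,y→6 6:i→6,8→6,y→6 (ε-aug+det+¬).
'88iiiy': |S_i|=[9, 8, 7, 6, 5, 2, 1] end={s12} ∉↓L; 6/6 del acc.
1 words, ⪯-incomp.

Antichain: [88iiiy].


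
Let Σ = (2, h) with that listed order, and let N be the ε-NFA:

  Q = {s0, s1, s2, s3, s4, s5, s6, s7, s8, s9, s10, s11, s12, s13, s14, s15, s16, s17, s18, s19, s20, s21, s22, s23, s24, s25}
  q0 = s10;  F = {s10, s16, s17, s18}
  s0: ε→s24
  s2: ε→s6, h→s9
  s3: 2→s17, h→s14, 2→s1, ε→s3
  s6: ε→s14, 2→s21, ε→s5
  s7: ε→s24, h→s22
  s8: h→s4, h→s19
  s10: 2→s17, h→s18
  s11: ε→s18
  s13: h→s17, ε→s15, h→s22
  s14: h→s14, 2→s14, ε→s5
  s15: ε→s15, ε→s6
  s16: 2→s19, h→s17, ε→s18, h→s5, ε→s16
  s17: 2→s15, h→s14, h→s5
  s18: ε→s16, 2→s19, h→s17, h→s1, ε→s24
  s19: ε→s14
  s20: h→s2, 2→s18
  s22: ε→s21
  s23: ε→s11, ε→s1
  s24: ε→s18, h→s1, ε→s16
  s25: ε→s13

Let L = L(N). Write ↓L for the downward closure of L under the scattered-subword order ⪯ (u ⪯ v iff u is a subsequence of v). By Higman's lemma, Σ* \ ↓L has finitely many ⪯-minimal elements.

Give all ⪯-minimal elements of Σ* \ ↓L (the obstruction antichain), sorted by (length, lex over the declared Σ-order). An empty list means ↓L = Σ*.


|Q|=26, |F|=4, |δ|=48 (22 ε).
min D↑ (4 st, q0=0, F={3}): 0:2→1,h→2 1:2→3,h→3 2:2→3,h→1 3:2→3,h→3 [Hopcroft].
'22': |S_i|=[12, 7, 5] end={s14,s15,s21,s5,s6} ∉↓L; 2/2 single-dels accept.
'2h': |S_i|=[12, 7, 2] end={s14,s5} rej; 2/2 single-dels accept.
'h2': |S_i|=[12, 11, 6] end={s14,s15,s19,s21,s5,s6} — reject; 2/2 single-dels accept.
'hhh': N↓-sim [12, 11, 7, 2] end={s14,s5} ∉↓L; 3/3 single-dels accept.
4 words, ⪯-incomp.

min(Σ*\↓L) = [22, 2h, h2, hhh].


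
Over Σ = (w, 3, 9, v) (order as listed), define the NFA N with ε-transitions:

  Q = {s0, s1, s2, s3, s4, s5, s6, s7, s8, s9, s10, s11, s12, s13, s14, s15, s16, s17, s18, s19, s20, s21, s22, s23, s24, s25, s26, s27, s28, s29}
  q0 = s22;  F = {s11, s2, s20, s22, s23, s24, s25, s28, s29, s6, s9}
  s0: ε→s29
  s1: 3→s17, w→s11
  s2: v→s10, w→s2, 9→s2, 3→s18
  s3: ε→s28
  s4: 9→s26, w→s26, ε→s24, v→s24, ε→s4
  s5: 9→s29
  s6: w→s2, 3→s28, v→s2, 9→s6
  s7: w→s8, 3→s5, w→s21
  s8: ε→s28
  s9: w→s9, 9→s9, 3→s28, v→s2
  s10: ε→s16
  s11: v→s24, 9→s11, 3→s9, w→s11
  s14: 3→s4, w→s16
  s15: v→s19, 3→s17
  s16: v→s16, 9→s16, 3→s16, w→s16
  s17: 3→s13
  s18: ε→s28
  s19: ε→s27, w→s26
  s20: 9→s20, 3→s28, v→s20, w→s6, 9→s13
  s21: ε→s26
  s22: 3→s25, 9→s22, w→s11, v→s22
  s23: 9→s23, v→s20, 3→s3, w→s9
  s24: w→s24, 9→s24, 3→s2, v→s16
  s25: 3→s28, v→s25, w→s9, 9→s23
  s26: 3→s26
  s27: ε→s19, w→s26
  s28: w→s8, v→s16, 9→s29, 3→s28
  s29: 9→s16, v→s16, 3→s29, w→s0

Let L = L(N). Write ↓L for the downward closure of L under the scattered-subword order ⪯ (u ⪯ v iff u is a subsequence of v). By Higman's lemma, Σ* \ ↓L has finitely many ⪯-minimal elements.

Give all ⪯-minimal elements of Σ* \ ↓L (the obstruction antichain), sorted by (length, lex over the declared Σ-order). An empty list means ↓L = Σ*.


min(Σ*\↓L) = [wvv, 33v, 3399, 39vwwv].

|Q|=30, |F|=11, |δ|=76 (10 ε).
min D↑ (12 st, q0=0, F={8}): 0:w→1,3→2,9→0,v→0 1:w→1,3→3,9→1,v→4 2:w→3,3→5,9→6,v→2 3:w→3,3→5,9→3,v→7 4:w→4,3→7,9→4,v→8 5:w→5,3→5,9→9,v→8 6:w→3,3→5,9→6,v→10 7:w→7,3→5,9→7,v→8 8:w→8,3→8,9→8,v→8 9:w→9,3→9,9→8,v→8 10:w→11,3→5,9→10,v→10 11:w→7,3→5,9→11,v→7.
'wvv': run [18, 12, 9, 2] end={s10,s16} rej; 3/3 single-dels accept.
'33v': N↓-sim [18, 15, 7, 1] end={s16} rej; 3/3 deletions ∈↓L.
'3399': |S_i|=[18, 15, 7, 3, 1] end={s16} ∉↓L; 4/4 del acc.
'39vwwv': N↓-sim [18, 15, 14, 11, 9, 8, 2] end={s10,s16} rej; 6/6 single-dels accept.
4 obstructions.


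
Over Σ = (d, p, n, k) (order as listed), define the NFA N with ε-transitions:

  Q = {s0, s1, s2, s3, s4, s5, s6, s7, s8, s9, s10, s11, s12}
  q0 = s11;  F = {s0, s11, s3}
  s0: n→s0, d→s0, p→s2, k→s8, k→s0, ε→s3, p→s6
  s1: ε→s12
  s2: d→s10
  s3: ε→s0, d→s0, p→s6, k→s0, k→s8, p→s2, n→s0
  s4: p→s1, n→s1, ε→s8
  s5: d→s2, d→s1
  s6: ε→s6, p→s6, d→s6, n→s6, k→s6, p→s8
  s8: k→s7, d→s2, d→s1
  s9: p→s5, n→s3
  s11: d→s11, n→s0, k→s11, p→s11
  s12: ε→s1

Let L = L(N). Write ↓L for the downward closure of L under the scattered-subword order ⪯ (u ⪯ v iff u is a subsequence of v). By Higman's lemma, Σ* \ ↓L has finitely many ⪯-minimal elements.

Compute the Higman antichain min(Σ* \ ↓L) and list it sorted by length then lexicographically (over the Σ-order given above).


|Q|=13, |F|=3, |δ|=37 (6 ε).
min D↑ (3 st, q0=0, F={2}): 0:d→0,p→0,n→1,k→0 1:d→1,p→2,n→1,k→1 2:d→2,p→2,n→2,k→2.
'np': N↓-sim [10, 9, 7] end={s1,s10,s12,s2,s6,s7,s8} rej; 2/2 single-dels accept.
1 words, ⪯-incomp.

A = [np].
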